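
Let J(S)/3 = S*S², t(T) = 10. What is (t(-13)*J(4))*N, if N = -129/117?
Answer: -27520/13 ≈ -2116.9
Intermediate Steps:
J(S) = 3*S³ (J(S) = 3*(S*S²) = 3*S³)
N = -43/39 (N = -129*1/117 = -43/39 ≈ -1.1026)
(t(-13)*J(4))*N = (10*(3*4³))*(-43/39) = (10*(3*64))*(-43/39) = (10*192)*(-43/39) = 1920*(-43/39) = -27520/13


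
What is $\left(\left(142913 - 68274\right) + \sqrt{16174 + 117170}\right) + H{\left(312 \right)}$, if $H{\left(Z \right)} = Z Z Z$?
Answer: $30445967 + 12 \sqrt{926} \approx 3.0446 \cdot 10^{7}$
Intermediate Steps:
$H{\left(Z \right)} = Z^{3}$ ($H{\left(Z \right)} = Z^{2} Z = Z^{3}$)
$\left(\left(142913 - 68274\right) + \sqrt{16174 + 117170}\right) + H{\left(312 \right)} = \left(\left(142913 - 68274\right) + \sqrt{16174 + 117170}\right) + 312^{3} = \left(\left(142913 - 68274\right) + \sqrt{133344}\right) + 30371328 = \left(74639 + 12 \sqrt{926}\right) + 30371328 = 30445967 + 12 \sqrt{926}$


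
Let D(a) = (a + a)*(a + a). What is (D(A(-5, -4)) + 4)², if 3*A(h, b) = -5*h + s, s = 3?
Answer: 10061584/81 ≈ 1.2422e+5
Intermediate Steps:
A(h, b) = 1 - 5*h/3 (A(h, b) = (-5*h + 3)/3 = (3 - 5*h)/3 = 1 - 5*h/3)
D(a) = 4*a² (D(a) = (2*a)*(2*a) = 4*a²)
(D(A(-5, -4)) + 4)² = (4*(1 - 5/3*(-5))² + 4)² = (4*(1 + 25/3)² + 4)² = (4*(28/3)² + 4)² = (4*(784/9) + 4)² = (3136/9 + 4)² = (3172/9)² = 10061584/81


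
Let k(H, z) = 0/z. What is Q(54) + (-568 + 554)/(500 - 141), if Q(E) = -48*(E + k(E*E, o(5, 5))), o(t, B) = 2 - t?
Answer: -930542/359 ≈ -2592.0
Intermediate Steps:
k(H, z) = 0
Q(E) = -48*E (Q(E) = -48*(E + 0) = -48*E)
Q(54) + (-568 + 554)/(500 - 141) = -48*54 + (-568 + 554)/(500 - 141) = -2592 - 14/359 = -930542/359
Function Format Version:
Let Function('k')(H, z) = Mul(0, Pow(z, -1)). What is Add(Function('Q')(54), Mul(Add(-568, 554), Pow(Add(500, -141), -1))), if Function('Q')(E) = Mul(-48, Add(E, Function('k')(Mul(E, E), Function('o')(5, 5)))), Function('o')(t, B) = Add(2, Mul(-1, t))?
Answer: Rational(-930542, 359) ≈ -2592.0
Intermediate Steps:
Function('k')(H, z) = 0
Function('Q')(E) = Mul(-48, E) (Function('Q')(E) = Mul(-48, Add(E, 0)) = Mul(-48, E))
Add(Function('Q')(54), Mul(Add(-568, 554), Pow(Add(500, -141), -1))) = Add(Mul(-48, 54), Mul(Add(-568, 554), Pow(Add(500, -141), -1))) = Add(-2592, Mul(-14, Pow(359, -1))) = Add(-2592, Mul(-14, Rational(1, 359))) = Add(-2592, Rational(-14, 359)) = Rational(-930542, 359)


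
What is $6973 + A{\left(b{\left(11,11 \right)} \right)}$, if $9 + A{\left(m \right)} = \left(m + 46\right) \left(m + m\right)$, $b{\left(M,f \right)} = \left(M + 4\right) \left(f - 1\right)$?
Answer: $65764$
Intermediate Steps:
$b{\left(M,f \right)} = \left(-1 + f\right) \left(4 + M\right)$ ($b{\left(M,f \right)} = \left(4 + M\right) \left(-1 + f\right) = \left(-1 + f\right) \left(4 + M\right)$)
$A{\left(m \right)} = -9 + 2 m \left(46 + m\right)$ ($A{\left(m \right)} = -9 + \left(m + 46\right) \left(m + m\right) = -9 + \left(46 + m\right) 2 m = -9 + 2 m \left(46 + m\right)$)
$6973 + A{\left(b{\left(11,11 \right)} \right)} = 6973 + \left(-9 + 2 \left(-4 - 11 + 4 \cdot 11 + 11 \cdot 11\right)^{2} + 92 \left(-4 - 11 + 4 \cdot 11 + 11 \cdot 11\right)\right) = 6973 + \left(-9 + 2 \left(-4 - 11 + 44 + 121\right)^{2} + 92 \left(-4 - 11 + 44 + 121\right)\right) = 6973 + \left(-9 + 2 \cdot 150^{2} + 92 \cdot 150\right) = 6973 + \left(-9 + 2 \cdot 22500 + 13800\right) = 6973 + \left(-9 + 45000 + 13800\right) = 6973 + 58791 = 65764$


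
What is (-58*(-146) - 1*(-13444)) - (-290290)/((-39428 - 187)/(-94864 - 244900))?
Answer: 19899627088/7923 ≈ 2.5116e+6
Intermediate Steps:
(-58*(-146) - 1*(-13444)) - (-290290)/((-39428 - 187)/(-94864 - 244900)) = (8468 + 13444) - (-290290)/((-39615/(-339764))) = 21912 - (-290290)/((-39615*(-1/339764))) = 21912 - (-290290)/39615/339764 = 21912 - (-290290)*339764/39615 = 21912 - 1*(-19726018312/7923) = 21912 + 19726018312/7923 = 19899627088/7923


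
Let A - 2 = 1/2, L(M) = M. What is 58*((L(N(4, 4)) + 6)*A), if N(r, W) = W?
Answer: 1450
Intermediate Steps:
A = 5/2 (A = 2 + 1/2 = 2 + ½ = 5/2 ≈ 2.5000)
58*((L(N(4, 4)) + 6)*A) = 58*((4 + 6)*(5/2)) = 58*(10*(5/2)) = 58*25 = 1450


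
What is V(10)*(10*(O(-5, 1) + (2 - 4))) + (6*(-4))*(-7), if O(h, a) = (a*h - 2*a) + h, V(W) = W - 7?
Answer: -252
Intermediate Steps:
V(W) = -7 + W
O(h, a) = h - 2*a + a*h (O(h, a) = (-2*a + a*h) + h = h - 2*a + a*h)
V(10)*(10*(O(-5, 1) + (2 - 4))) + (6*(-4))*(-7) = (-7 + 10)*(10*((-5 - 2*1 + 1*(-5)) + (2 - 4))) + (6*(-4))*(-7) = 3*(10*((-5 - 2 - 5) - 2)) - 24*(-7) = 3*(10*(-12 - 2)) + 168 = 3*(10*(-14)) + 168 = 3*(-140) + 168 = -420 + 168 = -252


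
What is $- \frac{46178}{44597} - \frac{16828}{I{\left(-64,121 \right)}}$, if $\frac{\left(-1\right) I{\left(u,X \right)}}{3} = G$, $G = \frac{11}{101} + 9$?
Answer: $\frac{822509333}{1337910} \approx 614.77$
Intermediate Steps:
$G = \frac{920}{101}$ ($G = 11 \cdot \frac{1}{101} + 9 = \frac{11}{101} + 9 = \frac{920}{101} \approx 9.1089$)
$I{\left(u,X \right)} = - \frac{2760}{101}$ ($I{\left(u,X \right)} = \left(-3\right) \frac{920}{101} = - \frac{2760}{101}$)
$- \frac{46178}{44597} - \frac{16828}{I{\left(-64,121 \right)}} = - \frac{46178}{44597} - \frac{16828}{- \frac{2760}{101}} = \left(-46178\right) \frac{1}{44597} - - \frac{424907}{690} = - \frac{46178}{44597} + \frac{424907}{690} = \frac{822509333}{1337910}$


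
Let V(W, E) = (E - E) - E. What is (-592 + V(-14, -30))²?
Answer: 315844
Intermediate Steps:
V(W, E) = -E (V(W, E) = 0 - E = -E)
(-592 + V(-14, -30))² = (-592 - 1*(-30))² = (-592 + 30)² = (-562)² = 315844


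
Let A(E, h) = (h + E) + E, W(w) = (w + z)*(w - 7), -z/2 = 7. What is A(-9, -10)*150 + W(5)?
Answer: -4182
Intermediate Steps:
z = -14 (z = -2*7 = -14)
W(w) = (-14 + w)*(-7 + w) (W(w) = (w - 14)*(w - 7) = (-14 + w)*(-7 + w))
A(E, h) = h + 2*E (A(E, h) = (E + h) + E = h + 2*E)
A(-9, -10)*150 + W(5) = (-10 + 2*(-9))*150 + (98 + 5² - 21*5) = (-10 - 18)*150 + (98 + 25 - 105) = -28*150 + 18 = -4200 + 18 = -4182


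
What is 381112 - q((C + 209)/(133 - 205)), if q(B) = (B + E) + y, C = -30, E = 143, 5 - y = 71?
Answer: 27434699/72 ≈ 3.8104e+5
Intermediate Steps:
y = -66 (y = 5 - 1*71 = 5 - 71 = -66)
q(B) = 77 + B (q(B) = (B + 143) - 66 = (143 + B) - 66 = 77 + B)
381112 - q((C + 209)/(133 - 205)) = 381112 - (77 + (-30 + 209)/(133 - 205)) = 381112 - (77 + 179/(-72)) = 381112 - (77 + 179*(-1/72)) = 381112 - (77 - 179/72) = 381112 - 1*5365/72 = 381112 - 5365/72 = 27434699/72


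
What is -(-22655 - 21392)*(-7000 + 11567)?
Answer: 201162649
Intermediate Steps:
-(-22655 - 21392)*(-7000 + 11567) = -(-44047)*4567 = -1*(-201162649) = 201162649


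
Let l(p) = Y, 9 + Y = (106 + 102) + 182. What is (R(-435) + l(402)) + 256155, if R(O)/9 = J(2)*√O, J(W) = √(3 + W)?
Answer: 256536 + 45*I*√87 ≈ 2.5654e+5 + 419.73*I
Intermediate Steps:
R(O) = 9*√5*√O (R(O) = 9*(√(3 + 2)*√O) = 9*(√5*√O) = 9*√5*√O)
Y = 381 (Y = -9 + ((106 + 102) + 182) = -9 + (208 + 182) = -9 + 390 = 381)
l(p) = 381
(R(-435) + l(402)) + 256155 = (9*√5*√(-435) + 381) + 256155 = (9*√5*(I*√435) + 381) + 256155 = (45*I*√87 + 381) + 256155 = (381 + 45*I*√87) + 256155 = 256536 + 45*I*√87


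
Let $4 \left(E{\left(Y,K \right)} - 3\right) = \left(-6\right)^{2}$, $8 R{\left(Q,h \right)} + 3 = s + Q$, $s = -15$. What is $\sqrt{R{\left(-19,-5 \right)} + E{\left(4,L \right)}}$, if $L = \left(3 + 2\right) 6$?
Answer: $\frac{\sqrt{118}}{4} \approx 2.7157$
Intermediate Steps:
$R{\left(Q,h \right)} = - \frac{9}{4} + \frac{Q}{8}$ ($R{\left(Q,h \right)} = - \frac{3}{8} + \frac{-15 + Q}{8} = - \frac{3}{8} + \left(- \frac{15}{8} + \frac{Q}{8}\right) = - \frac{9}{4} + \frac{Q}{8}$)
$L = 30$ ($L = 5 \cdot 6 = 30$)
$E{\left(Y,K \right)} = 12$ ($E{\left(Y,K \right)} = 3 + \frac{\left(-6\right)^{2}}{4} = 3 + \frac{1}{4} \cdot 36 = 3 + 9 = 12$)
$\sqrt{R{\left(-19,-5 \right)} + E{\left(4,L \right)}} = \sqrt{\left(- \frac{9}{4} + \frac{1}{8} \left(-19\right)\right) + 12} = \sqrt{\left(- \frac{9}{4} - \frac{19}{8}\right) + 12} = \sqrt{- \frac{37}{8} + 12} = \sqrt{\frac{59}{8}} = \frac{\sqrt{118}}{4}$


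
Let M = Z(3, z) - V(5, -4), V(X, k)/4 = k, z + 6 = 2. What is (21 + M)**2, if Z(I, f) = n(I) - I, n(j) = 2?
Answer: 1296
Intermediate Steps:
z = -4 (z = -6 + 2 = -4)
V(X, k) = 4*k
Z(I, f) = 2 - I
M = 15 (M = (2 - 1*3) - 4*(-4) = (2 - 3) - 1*(-16) = -1 + 16 = 15)
(21 + M)**2 = (21 + 15)**2 = 36**2 = 1296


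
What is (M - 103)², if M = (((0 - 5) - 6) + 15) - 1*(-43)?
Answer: 3136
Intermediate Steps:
M = 47 (M = ((-5 - 6) + 15) + 43 = (-11 + 15) + 43 = 4 + 43 = 47)
(M - 103)² = (47 - 103)² = (-56)² = 3136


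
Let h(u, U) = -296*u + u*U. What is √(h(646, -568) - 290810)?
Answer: I*√848954 ≈ 921.39*I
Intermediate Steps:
h(u, U) = -296*u + U*u
√(h(646, -568) - 290810) = √(646*(-296 - 568) - 290810) = √(646*(-864) - 290810) = √(-558144 - 290810) = √(-848954) = I*√848954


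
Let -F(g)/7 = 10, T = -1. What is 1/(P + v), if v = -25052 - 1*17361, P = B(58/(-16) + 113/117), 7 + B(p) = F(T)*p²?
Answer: -438048/18798825395 ≈ -2.3302e-5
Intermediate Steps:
F(g) = -70 (F(g) = -7*10 = -70)
B(p) = -7 - 70*p²
P = -219895571/438048 (P = -7 - 70*(58/(-16) + 113/117)² = -7 - 70*(58*(-1/16) + 113*(1/117))² = -7 - 70*(-29/8 + 113/117)² = -7 - 70*(-2489/936)² = -7 - 70*6195121/876096 = -7 - 216829235/438048 = -219895571/438048 ≈ -501.99)
v = -42413 (v = -25052 - 17361 = -42413)
1/(P + v) = 1/(-219895571/438048 - 42413) = 1/(-18798825395/438048) = -438048/18798825395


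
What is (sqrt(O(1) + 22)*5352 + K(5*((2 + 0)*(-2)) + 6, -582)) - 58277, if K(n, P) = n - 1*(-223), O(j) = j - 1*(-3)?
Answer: -58068 + 5352*sqrt(26) ≈ -30778.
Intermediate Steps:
O(j) = 3 + j (O(j) = j + 3 = 3 + j)
K(n, P) = 223 + n (K(n, P) = n + 223 = 223 + n)
(sqrt(O(1) + 22)*5352 + K(5*((2 + 0)*(-2)) + 6, -582)) - 58277 = (sqrt((3 + 1) + 22)*5352 + (223 + (5*((2 + 0)*(-2)) + 6))) - 58277 = (sqrt(4 + 22)*5352 + (223 + (5*(2*(-2)) + 6))) - 58277 = (sqrt(26)*5352 + (223 + (5*(-4) + 6))) - 58277 = (5352*sqrt(26) + (223 + (-20 + 6))) - 58277 = (5352*sqrt(26) + (223 - 14)) - 58277 = (5352*sqrt(26) + 209) - 58277 = (209 + 5352*sqrt(26)) - 58277 = -58068 + 5352*sqrt(26)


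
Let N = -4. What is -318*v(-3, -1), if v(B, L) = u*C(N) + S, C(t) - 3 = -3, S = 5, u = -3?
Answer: -1590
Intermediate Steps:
C(t) = 0 (C(t) = 3 - 3 = 0)
v(B, L) = 5 (v(B, L) = -3*0 + 5 = 0 + 5 = 5)
-318*v(-3, -1) = -318*5 = -1590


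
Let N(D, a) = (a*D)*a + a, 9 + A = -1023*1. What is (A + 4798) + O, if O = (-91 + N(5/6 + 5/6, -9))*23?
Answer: 4571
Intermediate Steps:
A = -1032 (A = -9 - 1023*1 = -9 - 1023 = -1032)
N(D, a) = a + D*a² (N(D, a) = (D*a)*a + a = D*a² + a = a + D*a²)
O = 805 (O = (-91 - 9*(1 + (5/6 + 5/6)*(-9)))*23 = (-91 - 9*(1 + (5*(⅙) + 5*(⅙))*(-9)))*23 = (-91 - 9*(1 + (⅚ + ⅚)*(-9)))*23 = (-91 - 9*(1 + (5/3)*(-9)))*23 = (-91 - 9*(1 - 15))*23 = (-91 - 9*(-14))*23 = (-91 + 126)*23 = 35*23 = 805)
(A + 4798) + O = (-1032 + 4798) + 805 = 3766 + 805 = 4571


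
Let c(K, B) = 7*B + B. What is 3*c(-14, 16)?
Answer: 384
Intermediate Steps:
c(K, B) = 8*B
3*c(-14, 16) = 3*(8*16) = 3*128 = 384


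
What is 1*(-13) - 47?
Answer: -60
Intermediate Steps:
1*(-13) - 47 = -13 - 47 = -60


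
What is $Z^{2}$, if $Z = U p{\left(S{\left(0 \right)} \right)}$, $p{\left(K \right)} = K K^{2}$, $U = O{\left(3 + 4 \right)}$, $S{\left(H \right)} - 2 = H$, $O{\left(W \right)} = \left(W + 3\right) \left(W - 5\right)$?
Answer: $25600$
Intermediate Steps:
$O{\left(W \right)} = \left(-5 + W\right) \left(3 + W\right)$ ($O{\left(W \right)} = \left(3 + W\right) \left(-5 + W\right) = \left(-5 + W\right) \left(3 + W\right)$)
$S{\left(H \right)} = 2 + H$
$U = 20$ ($U = -15 + \left(3 + 4\right)^{2} - 2 \left(3 + 4\right) = -15 + 7^{2} - 14 = -15 + 49 - 14 = 20$)
$p{\left(K \right)} = K^{3}$
$Z = 160$ ($Z = 20 \left(2 + 0\right)^{3} = 20 \cdot 2^{3} = 20 \cdot 8 = 160$)
$Z^{2} = 160^{2} = 25600$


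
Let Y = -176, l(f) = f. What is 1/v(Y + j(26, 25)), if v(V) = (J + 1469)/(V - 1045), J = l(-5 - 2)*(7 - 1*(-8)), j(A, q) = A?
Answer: -1195/1364 ≈ -0.87610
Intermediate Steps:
J = -105 (J = (-5 - 2)*(7 - 1*(-8)) = -7*(7 + 8) = -7*15 = -105)
v(V) = 1364/(-1045 + V) (v(V) = (-105 + 1469)/(V - 1045) = 1364/(-1045 + V))
1/v(Y + j(26, 25)) = 1/(1364/(-1045 + (-176 + 26))) = 1/(1364/(-1045 - 150)) = 1/(1364/(-1195)) = 1/(1364*(-1/1195)) = 1/(-1364/1195) = -1195/1364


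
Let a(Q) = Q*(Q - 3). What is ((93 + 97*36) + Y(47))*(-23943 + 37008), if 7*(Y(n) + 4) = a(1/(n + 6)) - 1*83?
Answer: 916900367370/19663 ≈ 4.6631e+7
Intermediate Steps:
a(Q) = Q*(-3 + Q)
Y(n) = -111/7 + (-3 + 1/(6 + n))/(7*(6 + n)) (Y(n) = -4 + ((-3 + 1/(n + 6))/(n + 6) - 1*83)/7 = -4 + ((-3 + 1/(6 + n))/(6 + n) - 83)/7 = -4 + (-83 + (-3 + 1/(6 + n))/(6 + n))/7 = -4 + (-83/7 + (-3 + 1/(6 + n))/(7*(6 + n))) = -111/7 + (-3 + 1/(6 + n))/(7*(6 + n)))
((93 + 97*36) + Y(47))*(-23943 + 37008) = ((93 + 97*36) + (-17 - 111*(6 + 47)**2 - 3*47)/(7*(6 + 47)**2))*(-23943 + 37008) = ((93 + 3492) + (1/7)*(-17 - 111*53**2 - 141)/53**2)*13065 = (3585 + (1/7)*(1/2809)*(-17 - 111*2809 - 141))*13065 = (3585 + (1/7)*(1/2809)*(-17 - 311799 - 141))*13065 = (3585 + (1/7)*(1/2809)*(-311957))*13065 = (3585 - 311957/19663)*13065 = (70179898/19663)*13065 = 916900367370/19663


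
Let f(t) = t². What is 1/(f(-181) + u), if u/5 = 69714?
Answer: 1/381331 ≈ 2.6224e-6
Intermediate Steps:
u = 348570 (u = 5*69714 = 348570)
1/(f(-181) + u) = 1/((-181)² + 348570) = 1/(32761 + 348570) = 1/381331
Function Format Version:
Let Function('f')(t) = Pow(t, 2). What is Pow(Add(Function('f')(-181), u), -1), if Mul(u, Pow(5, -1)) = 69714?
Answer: Rational(1, 381331) ≈ 2.6224e-6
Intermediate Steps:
u = 348570 (u = Mul(5, 69714) = 348570)
Pow(Add(Function('f')(-181), u), -1) = Pow(Add(Pow(-181, 2), 348570), -1) = Pow(Add(32761, 348570), -1) = Pow(381331, -1) = Rational(1, 381331)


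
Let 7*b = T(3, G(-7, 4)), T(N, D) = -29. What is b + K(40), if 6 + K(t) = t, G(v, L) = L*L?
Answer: 209/7 ≈ 29.857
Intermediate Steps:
G(v, L) = L²
b = -29/7 (b = (⅐)*(-29) = -29/7 ≈ -4.1429)
K(t) = -6 + t
b + K(40) = -29/7 + (-6 + 40) = -29/7 + 34 = 209/7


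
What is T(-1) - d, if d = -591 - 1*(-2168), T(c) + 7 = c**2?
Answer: -1583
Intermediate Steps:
T(c) = -7 + c**2
d = 1577 (d = -591 + 2168 = 1577)
T(-1) - d = (-7 + (-1)**2) - 1*1577 = (-7 + 1) - 1577 = -6 - 1577 = -1583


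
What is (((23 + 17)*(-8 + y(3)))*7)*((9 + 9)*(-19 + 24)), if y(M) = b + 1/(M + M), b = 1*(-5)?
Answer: -323400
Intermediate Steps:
b = -5
y(M) = -5 + 1/(2*M) (y(M) = -5 + 1/(M + M) = -5 + 1/(2*M))
(((23 + 17)*(-8 + y(3)))*7)*((9 + 9)*(-19 + 24)) = (((23 + 17)*(-8 + (-5 + (½)/3)))*7)*((9 + 9)*(-19 + 24)) = ((40*(-8 + (-5 + (½)*(⅓))))*7)*(18*5) = ((40*(-8 + (-5 + ⅙)))*7)*90 = ((40*(-8 - 29/6))*7)*90 = ((40*(-77/6))*7)*90 = -1540/3*7*90 = -10780/3*90 = -323400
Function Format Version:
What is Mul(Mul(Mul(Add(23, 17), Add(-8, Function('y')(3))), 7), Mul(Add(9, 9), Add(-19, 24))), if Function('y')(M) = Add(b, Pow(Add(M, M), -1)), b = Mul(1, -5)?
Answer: -323400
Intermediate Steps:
b = -5
Function('y')(M) = Add(-5, Mul(Rational(1, 2), Pow(M, -1))) (Function('y')(M) = Add(-5, Pow(Add(M, M), -1)) = Add(-5, Pow(Mul(2, M), -1)) = Add(-5, Mul(Rational(1, 2), Pow(M, -1))))
Mul(Mul(Mul(Add(23, 17), Add(-8, Function('y')(3))), 7), Mul(Add(9, 9), Add(-19, 24))) = Mul(Mul(Mul(Add(23, 17), Add(-8, Add(-5, Mul(Rational(1, 2), Pow(3, -1))))), 7), Mul(Add(9, 9), Add(-19, 24))) = Mul(Mul(Mul(40, Add(-8, Add(-5, Mul(Rational(1, 2), Rational(1, 3))))), 7), Mul(18, 5)) = Mul(Mul(Mul(40, Add(-8, Add(-5, Rational(1, 6)))), 7), 90) = Mul(Mul(Mul(40, Add(-8, Rational(-29, 6))), 7), 90) = Mul(Mul(Mul(40, Rational(-77, 6)), 7), 90) = Mul(Mul(Rational(-1540, 3), 7), 90) = Mul(Rational(-10780, 3), 90) = -323400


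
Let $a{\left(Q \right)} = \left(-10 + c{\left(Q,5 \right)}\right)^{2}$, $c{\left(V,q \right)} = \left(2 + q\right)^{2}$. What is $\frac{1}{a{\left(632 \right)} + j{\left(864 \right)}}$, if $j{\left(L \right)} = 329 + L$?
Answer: $\frac{1}{2714} \approx 0.00036846$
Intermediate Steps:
$a{\left(Q \right)} = 1521$ ($a{\left(Q \right)} = \left(-10 + \left(2 + 5\right)^{2}\right)^{2} = \left(-10 + 7^{2}\right)^{2} = \left(-10 + 49\right)^{2} = 39^{2} = 1521$)
$\frac{1}{a{\left(632 \right)} + j{\left(864 \right)}} = \frac{1}{1521 + \left(329 + 864\right)} = \frac{1}{1521 + 1193} = \frac{1}{2714}$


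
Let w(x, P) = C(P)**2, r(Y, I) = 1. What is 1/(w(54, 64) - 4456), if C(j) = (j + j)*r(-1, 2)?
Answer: 1/11928 ≈ 8.3836e-5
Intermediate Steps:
C(j) = 2*j (C(j) = (j + j)*1 = (2*j)*1 = 2*j)
w(x, P) = 4*P**2 (w(x, P) = (2*P)**2 = 4*P**2)
1/(w(54, 64) - 4456) = 1/(4*64**2 - 4456) = 1/(4*4096 - 4456) = 1/(16384 - 4456) = 1/11928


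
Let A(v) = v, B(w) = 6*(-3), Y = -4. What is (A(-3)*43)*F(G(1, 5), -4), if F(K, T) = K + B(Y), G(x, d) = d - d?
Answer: 2322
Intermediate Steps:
B(w) = -18
G(x, d) = 0
F(K, T) = -18 + K (F(K, T) = K - 18 = -18 + K)
(A(-3)*43)*F(G(1, 5), -4) = (-3*43)*(-18 + 0) = -129*(-18) = 2322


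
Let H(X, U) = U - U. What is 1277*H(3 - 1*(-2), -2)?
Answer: 0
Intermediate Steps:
H(X, U) = 0
1277*H(3 - 1*(-2), -2) = 1277*0 = 0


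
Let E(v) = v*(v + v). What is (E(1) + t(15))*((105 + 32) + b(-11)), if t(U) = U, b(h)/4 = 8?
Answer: 2873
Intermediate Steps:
b(h) = 32 (b(h) = 4*8 = 32)
E(v) = 2*v**2 (E(v) = v*(2*v) = 2*v**2)
(E(1) + t(15))*((105 + 32) + b(-11)) = (2*1**2 + 15)*((105 + 32) + 32) = (2*1 + 15)*(137 + 32) = (2 + 15)*169 = 17*169 = 2873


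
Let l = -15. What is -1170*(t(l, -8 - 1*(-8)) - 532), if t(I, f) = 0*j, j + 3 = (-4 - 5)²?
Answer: 622440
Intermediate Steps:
j = 78 (j = -3 + (-4 - 5)² = -3 + (-9)² = -3 + 81 = 78)
t(I, f) = 0 (t(I, f) = 0*78 = 0)
-1170*(t(l, -8 - 1*(-8)) - 532) = -1170*(0 - 532) = -1170*(-532) = 622440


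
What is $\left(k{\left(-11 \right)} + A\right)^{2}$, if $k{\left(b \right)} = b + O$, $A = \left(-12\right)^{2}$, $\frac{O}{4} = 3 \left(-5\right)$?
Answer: $5329$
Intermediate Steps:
$O = -60$ ($O = 4 \cdot 3 \left(-5\right) = 4 \left(-15\right) = -60$)
$A = 144$
$k{\left(b \right)} = -60 + b$ ($k{\left(b \right)} = b - 60 = -60 + b$)
$\left(k{\left(-11 \right)} + A\right)^{2} = \left(\left(-60 - 11\right) + 144\right)^{2} = \left(-71 + 144\right)^{2} = 73^{2} = 5329$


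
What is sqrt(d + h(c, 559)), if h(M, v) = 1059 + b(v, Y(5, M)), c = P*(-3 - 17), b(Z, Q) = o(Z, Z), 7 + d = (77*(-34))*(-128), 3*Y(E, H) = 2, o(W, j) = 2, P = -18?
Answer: sqrt(336158) ≈ 579.79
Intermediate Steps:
Y(E, H) = 2/3 (Y(E, H) = (1/3)*2 = 2/3)
d = 335097 (d = -7 + (77*(-34))*(-128) = -7 - 2618*(-128) = -7 + 335104 = 335097)
b(Z, Q) = 2
c = 360 (c = -18*(-3 - 17) = -18*(-20) = 360)
h(M, v) = 1061 (h(M, v) = 1059 + 2 = 1061)
sqrt(d + h(c, 559)) = sqrt(335097 + 1061) = sqrt(336158)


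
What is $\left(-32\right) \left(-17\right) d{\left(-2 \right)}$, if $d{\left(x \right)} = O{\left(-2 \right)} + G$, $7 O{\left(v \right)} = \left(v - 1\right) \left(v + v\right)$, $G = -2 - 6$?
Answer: $- \frac{23936}{7} \approx -3419.4$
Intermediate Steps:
$G = -8$ ($G = -2 - 6 = -8$)
$O{\left(v \right)} = \frac{2 v \left(-1 + v\right)}{7}$ ($O{\left(v \right)} = \frac{\left(v - 1\right) \left(v + v\right)}{7} = \frac{\left(-1 + v\right) 2 v}{7} = \frac{2 v \left(-1 + v\right)}{7}$)
$d{\left(x \right)} = - \frac{44}{7}$ ($d{\left(x \right)} = \frac{2}{7} \left(-2\right) \left(-1 - 2\right) - 8 = \frac{2}{7} \left(-2\right) \left(-3\right) - 8 = \frac{12}{7} - 8 = - \frac{44}{7}$)
$\left(-32\right) \left(-17\right) d{\left(-2 \right)} = \left(-32\right) \left(-17\right) \left(- \frac{44}{7}\right) = 544 \left(- \frac{44}{7}\right) = - \frac{23936}{7}$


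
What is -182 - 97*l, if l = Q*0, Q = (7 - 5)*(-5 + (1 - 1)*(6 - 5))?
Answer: -182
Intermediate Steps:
Q = -10 (Q = 2*(-5 + 0*1) = 2*(-5 + 0) = 2*(-5) = -10)
l = 0 (l = -10*0 = 0)
-182 - 97*l = -182 - 97*0 = -182 + 0 = -182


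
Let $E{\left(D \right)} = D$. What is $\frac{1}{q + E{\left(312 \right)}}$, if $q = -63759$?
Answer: $- \frac{1}{63447} \approx -1.5761 \cdot 10^{-5}$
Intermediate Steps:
$\frac{1}{q + E{\left(312 \right)}} = \frac{1}{-63759 + 312} = \frac{1}{-63447} = - \frac{1}{63447}$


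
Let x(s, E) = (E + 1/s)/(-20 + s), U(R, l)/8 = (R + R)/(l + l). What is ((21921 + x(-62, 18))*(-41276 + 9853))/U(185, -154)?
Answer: 269649692568179/3762160 ≈ 7.1674e+7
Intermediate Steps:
U(R, l) = 8*R/l (U(R, l) = 8*((R + R)/(l + l)) = 8*((2*R)/((2*l))) = 8*((2*R)*(1/(2*l))) = 8*(R/l) = 8*R/l)
x(s, E) = (E + 1/s)/(-20 + s)
((21921 + x(-62, 18))*(-41276 + 9853))/U(185, -154) = ((21921 + (1 + 18*(-62))/((-62)*(-20 - 62)))*(-41276 + 9853))/((8*185/(-154))) = ((21921 - 1/62*(1 - 1116)/(-82))*(-31423))/((8*185*(-1/154))) = ((21921 - 1/62*(-1/82)*(-1115))*(-31423))/(-740/77) = ((21921 - 1115/5084)*(-31423))*(-77/740) = ((111445249/5084)*(-31423))*(-77/740) = -3501944059327/5084*(-77/740) = 269649692568179/3762160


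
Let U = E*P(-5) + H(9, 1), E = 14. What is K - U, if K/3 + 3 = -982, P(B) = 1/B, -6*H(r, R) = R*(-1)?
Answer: -88571/30 ≈ -2952.4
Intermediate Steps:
H(r, R) = R/6 (H(r, R) = -R*(-1)/6 = -(-1)*R/6 = R/6)
K = -2955 (K = -9 + 3*(-982) = -9 - 2946 = -2955)
U = -79/30 (U = 14/(-5) + (1/6)*1 = 14*(-1/5) + 1/6 = -14/5 + 1/6 = -79/30 ≈ -2.6333)
K - U = -2955 - 1*(-79/30) = -2955 + 79/30 = -88571/30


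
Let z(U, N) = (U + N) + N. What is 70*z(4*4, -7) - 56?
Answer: 84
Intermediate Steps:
z(U, N) = U + 2*N (z(U, N) = (N + U) + N = U + 2*N)
70*z(4*4, -7) - 56 = 70*(4*4 + 2*(-7)) - 56 = 70*(16 - 14) - 56 = 70*2 - 56 = 140 - 56 = 84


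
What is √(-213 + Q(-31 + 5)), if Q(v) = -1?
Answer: I*√214 ≈ 14.629*I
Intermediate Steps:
√(-213 + Q(-31 + 5)) = √(-213 - 1) = √(-214) = I*√214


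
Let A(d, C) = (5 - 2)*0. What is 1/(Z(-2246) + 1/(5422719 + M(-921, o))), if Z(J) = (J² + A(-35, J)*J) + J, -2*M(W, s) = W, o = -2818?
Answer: 10846359/54690270594932 ≈ 1.9832e-7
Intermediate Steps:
M(W, s) = -W/2
A(d, C) = 0 (A(d, C) = 3*0 = 0)
Z(J) = J + J² (Z(J) = (J² + 0*J) + J = (J² + 0) + J = J² + J = J + J²)
1/(Z(-2246) + 1/(5422719 + M(-921, o))) = 1/(-2246*(1 - 2246) + 1/(5422719 - ½*(-921))) = 1/(-2246*(-2245) + 1/(5422719 + 921/2)) = 1/(5042270 + 1/(10846359/2)) = 1/(5042270 + 2/10846359) = 1/(54690270594932/10846359) = 10846359/54690270594932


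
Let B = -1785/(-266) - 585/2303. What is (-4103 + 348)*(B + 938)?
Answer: -310362642085/87514 ≈ -3.5464e+6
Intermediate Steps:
B = 565035/87514 (B = -1785*(-1/266) - 585*1/2303 = 255/38 - 585/2303 = 565035/87514 ≈ 6.4565)
(-4103 + 348)*(B + 938) = (-4103 + 348)*(565035/87514 + 938) = -3755*82653167/87514 = -310362642085/87514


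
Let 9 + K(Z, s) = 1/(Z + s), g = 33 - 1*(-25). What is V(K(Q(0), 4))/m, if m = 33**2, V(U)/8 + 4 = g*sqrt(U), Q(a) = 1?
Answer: -32/1089 + 928*I*sqrt(55)/5445 ≈ -0.029385 + 1.264*I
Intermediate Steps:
g = 58 (g = 33 + 25 = 58)
K(Z, s) = -9 + 1/(Z + s)
V(U) = -32 + 464*sqrt(U) (V(U) = -32 + 8*(58*sqrt(U)) = -32 + 464*sqrt(U))
m = 1089
V(K(Q(0), 4))/m = (-32 + 464*sqrt((1 - 9*1 - 9*4)/(1 + 4)))/1089 = (-32 + 464*sqrt((1 - 9 - 36)/5))*(1/1089) = (-32 + 464*sqrt((1/5)*(-44)))*(1/1089) = (-32 + 464*sqrt(-44/5))*(1/1089) = (-32 + 464*(2*I*sqrt(55)/5))*(1/1089) = (-32 + 928*I*sqrt(55)/5)*(1/1089) = -32/1089 + 928*I*sqrt(55)/5445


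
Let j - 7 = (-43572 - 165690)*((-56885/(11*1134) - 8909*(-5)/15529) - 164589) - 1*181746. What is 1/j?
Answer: 32284791/1111965543631871284 ≈ 2.9034e-11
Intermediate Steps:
j = 1111965543631871284/32284791 (j = 7 + ((-43572 - 165690)*((-56885/(11*1134) - 8909*(-5)/15529) - 164589) - 1*181746) = 7 + (-209262*((-56885/12474 + 44545*(1/15529)) - 164589) - 181746) = 7 + (-209262*((-56885*1/12474 + 44545/15529) - 164589) - 181746) = 7 + (-209262*((-56885/12474 + 44545/15529) - 164589) - 181746) = 7 + (-209262*(-327712835/193708746 - 164589) - 181746) = 7 + (-209262*(-31882656508229/193708746) - 181746) = 7 + (1111971411037502833/32284791 - 181746) = 7 + 1111965543405877747/32284791 = 1111965543631871284/32284791 ≈ 3.4442e+10)
1/j = 1/(1111965543631871284/32284791) = 32284791/1111965543631871284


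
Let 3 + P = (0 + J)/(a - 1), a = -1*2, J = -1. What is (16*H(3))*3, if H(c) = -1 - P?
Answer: 80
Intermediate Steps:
a = -2
P = -8/3 (P = -3 + (0 - 1)/(-2 - 1) = -3 - 1/(-3) = -3 - 1*(-1/3) = -3 + 1/3 = -8/3 ≈ -2.6667)
H(c) = 5/3 (H(c) = -1 - 1*(-8/3) = -1 + 8/3 = 5/3)
(16*H(3))*3 = (16*(5/3))*3 = (80/3)*3 = 80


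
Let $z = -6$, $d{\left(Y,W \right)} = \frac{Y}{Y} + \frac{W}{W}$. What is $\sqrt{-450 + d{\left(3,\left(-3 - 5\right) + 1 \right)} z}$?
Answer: $i \sqrt{462} \approx 21.494 i$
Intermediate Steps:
$d{\left(Y,W \right)} = 2$ ($d{\left(Y,W \right)} = 1 + 1 = 2$)
$\sqrt{-450 + d{\left(3,\left(-3 - 5\right) + 1 \right)} z} = \sqrt{-450 + 2 \left(-6\right)} = \sqrt{-450 - 12} = \sqrt{-462} = i \sqrt{462}$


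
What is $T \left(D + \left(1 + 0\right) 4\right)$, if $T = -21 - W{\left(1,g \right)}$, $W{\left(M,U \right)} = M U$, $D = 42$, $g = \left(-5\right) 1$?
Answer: $-736$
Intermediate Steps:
$g = -5$
$T = -16$ ($T = -21 - 1 \left(-5\right) = -21 - -5 = -21 + 5 = -16$)
$T \left(D + \left(1 + 0\right) 4\right) = - 16 \left(42 + \left(1 + 0\right) 4\right) = - 16 \left(42 + 1 \cdot 4\right) = - 16 \left(42 + 4\right) = \left(-16\right) 46 = -736$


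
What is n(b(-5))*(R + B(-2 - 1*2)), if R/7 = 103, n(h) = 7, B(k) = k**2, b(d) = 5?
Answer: 5159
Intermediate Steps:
R = 721 (R = 7*103 = 721)
n(b(-5))*(R + B(-2 - 1*2)) = 7*(721 + (-2 - 1*2)**2) = 7*(721 + (-2 - 2)**2) = 7*(721 + (-4)**2) = 7*(721 + 16) = 7*737 = 5159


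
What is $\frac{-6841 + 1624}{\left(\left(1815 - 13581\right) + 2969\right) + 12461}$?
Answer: $- \frac{5217}{3664} \approx -1.4239$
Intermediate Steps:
$\frac{-6841 + 1624}{\left(\left(1815 - 13581\right) + 2969\right) + 12461} = - \frac{5217}{\left(-11766 + 2969\right) + 12461} = - \frac{5217}{-8797 + 12461} = - \frac{5217}{3664}$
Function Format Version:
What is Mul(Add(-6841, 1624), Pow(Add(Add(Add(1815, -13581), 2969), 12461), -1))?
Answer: Rational(-5217, 3664) ≈ -1.4239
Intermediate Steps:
Mul(Add(-6841, 1624), Pow(Add(Add(Add(1815, -13581), 2969), 12461), -1)) = Mul(-5217, Pow(Add(Add(-11766, 2969), 12461), -1)) = Mul(-5217, Pow(Add(-8797, 12461), -1)) = Mul(-5217, Pow(3664, -1)) = Mul(-5217, Rational(1, 3664)) = Rational(-5217, 3664)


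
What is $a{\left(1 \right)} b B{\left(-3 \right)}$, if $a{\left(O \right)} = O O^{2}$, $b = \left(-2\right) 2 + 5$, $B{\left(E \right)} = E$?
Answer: $-3$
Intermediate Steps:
$b = 1$ ($b = -4 + 5 = 1$)
$a{\left(O \right)} = O^{3}$
$a{\left(1 \right)} b B{\left(-3 \right)} = 1^{3} \cdot 1 \left(-3\right) = 1 \cdot 1 \left(-3\right) = 1 \left(-3\right) = -3$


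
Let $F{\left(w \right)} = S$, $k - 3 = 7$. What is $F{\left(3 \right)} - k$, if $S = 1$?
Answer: $-9$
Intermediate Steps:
$k = 10$ ($k = 3 + 7 = 10$)
$F{\left(w \right)} = 1$
$F{\left(3 \right)} - k = 1 - 10 = -9$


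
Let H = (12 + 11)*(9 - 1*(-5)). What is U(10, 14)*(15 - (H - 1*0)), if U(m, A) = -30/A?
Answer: 4605/7 ≈ 657.86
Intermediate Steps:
H = 322 (H = 23*(9 + 5) = 23*14 = 322)
U(10, 14)*(15 - (H - 1*0)) = (-30/14)*(15 - (322 - 1*0)) = (-30*1/14)*(15 - (322 + 0)) = -15*(15 - 1*322)/7 = -15*(15 - 322)/7 = -15/7*(-307) = 4605/7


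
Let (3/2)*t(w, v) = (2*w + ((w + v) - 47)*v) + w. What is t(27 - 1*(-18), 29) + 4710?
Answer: 5322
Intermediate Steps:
t(w, v) = 2*w + 2*v*(-47 + v + w)/3 (t(w, v) = 2*((2*w + ((w + v) - 47)*v) + w)/3 = 2*((2*w + ((v + w) - 47)*v) + w)/3 = 2*((2*w + (-47 + v + w)*v) + w)/3 = 2*((2*w + v*(-47 + v + w)) + w)/3 = 2*(3*w + v*(-47 + v + w))/3 = 2*w + 2*v*(-47 + v + w)/3)
t(27 - 1*(-18), 29) + 4710 = (2*(27 - 1*(-18)) - 94/3*29 + (⅔)*29² + (⅔)*29*(27 - 1*(-18))) + 4710 = (2*(27 + 18) - 2726/3 + (⅔)*841 + (⅔)*29*(27 + 18)) + 4710 = (2*45 - 2726/3 + 1682/3 + (⅔)*29*45) + 4710 = (90 - 2726/3 + 1682/3 + 870) + 4710 = 612 + 4710 = 5322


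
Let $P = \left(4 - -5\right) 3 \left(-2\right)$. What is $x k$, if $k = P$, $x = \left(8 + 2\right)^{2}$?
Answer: $-5400$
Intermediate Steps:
$x = 100$ ($x = 10^{2} = 100$)
$P = -54$ ($P = \left(4 + 5\right) 3 \left(-2\right) = 9 \cdot 3 \left(-2\right) = 27 \left(-2\right) = -54$)
$k = -54$
$x k = 100 \left(-54\right) = -5400$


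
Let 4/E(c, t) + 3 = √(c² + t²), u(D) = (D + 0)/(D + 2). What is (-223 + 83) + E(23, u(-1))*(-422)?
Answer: -78004/521 - 1688*√530/521 ≈ -224.31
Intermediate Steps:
u(D) = D/(2 + D)
E(c, t) = 4/(-3 + √(c² + t²))
(-223 + 83) + E(23, u(-1))*(-422) = (-223 + 83) + (4/(-3 + √(23² + (-1/(2 - 1))²)))*(-422) = -140 + (4/(-3 + √(529 + (-1/1)²)))*(-422) = -140 + (4/(-3 + √(529 + (-1*1)²)))*(-422) = -140 + (4/(-3 + √(529 + (-1)²)))*(-422) = -140 + (4/(-3 + √(529 + 1)))*(-422) = -140 + (4/(-3 + √530))*(-422) = -140 - 1688/(-3 + √530)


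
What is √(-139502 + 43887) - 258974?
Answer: -258974 + I*√95615 ≈ -2.5897e+5 + 309.22*I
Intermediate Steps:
√(-139502 + 43887) - 258974 = √(-95615) - 258974 = I*√95615 - 258974 = -258974 + I*√95615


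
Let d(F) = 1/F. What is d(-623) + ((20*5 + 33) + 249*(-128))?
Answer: -19773398/623 ≈ -31739.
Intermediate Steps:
d(-623) + ((20*5 + 33) + 249*(-128)) = 1/(-623) + ((20*5 + 33) + 249*(-128)) = -1/623 + ((100 + 33) - 31872) = -1/623 + (133 - 31872) = -1/623 - 31739 = -19773398/623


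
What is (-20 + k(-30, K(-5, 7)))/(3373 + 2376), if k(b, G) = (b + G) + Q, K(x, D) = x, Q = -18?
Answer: -73/5749 ≈ -0.012698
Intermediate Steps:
k(b, G) = -18 + G + b (k(b, G) = (b + G) - 18 = (G + b) - 18 = -18 + G + b)
(-20 + k(-30, K(-5, 7)))/(3373 + 2376) = (-20 + (-18 - 5 - 30))/(3373 + 2376) = (-20 - 53)/5749 = -73*1/5749 = -73/5749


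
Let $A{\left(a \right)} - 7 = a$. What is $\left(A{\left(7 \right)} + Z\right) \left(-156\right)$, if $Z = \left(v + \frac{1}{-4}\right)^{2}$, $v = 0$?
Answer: $- \frac{8775}{4} \approx -2193.8$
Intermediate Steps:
$A{\left(a \right)} = 7 + a$
$Z = \frac{1}{16}$ ($Z = \left(0 + \frac{1}{-4}\right)^{2} = \left(0 - \frac{1}{4}\right)^{2} = \left(- \frac{1}{4}\right)^{2} = \frac{1}{16} \approx 0.0625$)
$\left(A{\left(7 \right)} + Z\right) \left(-156\right) = \left(\left(7 + 7\right) + \frac{1}{16}\right) \left(-156\right) = \left(14 + \frac{1}{16}\right) \left(-156\right) = \frac{225}{16} \left(-156\right) = - \frac{8775}{4}$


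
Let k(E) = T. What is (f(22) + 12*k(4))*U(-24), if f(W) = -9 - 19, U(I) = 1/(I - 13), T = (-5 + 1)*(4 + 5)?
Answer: 460/37 ≈ 12.432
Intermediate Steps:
T = -36 (T = -4*9 = -36)
U(I) = 1/(-13 + I)
k(E) = -36
f(W) = -28
(f(22) + 12*k(4))*U(-24) = (-28 + 12*(-36))/(-13 - 24) = (-28 - 432)/(-37) = -460*(-1/37) = 460/37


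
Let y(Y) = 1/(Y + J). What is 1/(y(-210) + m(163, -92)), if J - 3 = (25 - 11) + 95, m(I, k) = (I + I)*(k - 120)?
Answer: -98/6772977 ≈ -1.4469e-5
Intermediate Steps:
m(I, k) = 2*I*(-120 + k) (m(I, k) = (2*I)*(-120 + k) = 2*I*(-120 + k))
J = 112 (J = 3 + ((25 - 11) + 95) = 3 + (14 + 95) = 3 + 109 = 112)
y(Y) = 1/(112 + Y) (y(Y) = 1/(Y + 112) = 1/(112 + Y))
1/(y(-210) + m(163, -92)) = 1/(1/(112 - 210) + 2*163*(-120 - 92)) = 1/(1/(-98) + 2*163*(-212)) = 1/(-1/98 - 69112) = 1/(-6772977/98) = -98/6772977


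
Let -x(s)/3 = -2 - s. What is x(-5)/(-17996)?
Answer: 9/17996 ≈ 0.00050011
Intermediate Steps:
x(s) = 6 + 3*s (x(s) = -3*(-2 - s) = 6 + 3*s)
x(-5)/(-17996) = (6 + 3*(-5))/(-17996) = (6 - 15)*(-1/17996) = -9*(-1/17996) = 9/17996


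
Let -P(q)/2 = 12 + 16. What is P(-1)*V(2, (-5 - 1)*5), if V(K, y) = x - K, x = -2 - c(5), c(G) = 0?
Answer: 224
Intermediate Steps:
P(q) = -56 (P(q) = -2*(12 + 16) = -2*28 = -56)
x = -2 (x = -2 - 1*0 = -2 + 0 = -2)
V(K, y) = -2 - K
P(-1)*V(2, (-5 - 1)*5) = -56*(-2 - 1*2) = -56*(-2 - 2) = -56*(-4) = 224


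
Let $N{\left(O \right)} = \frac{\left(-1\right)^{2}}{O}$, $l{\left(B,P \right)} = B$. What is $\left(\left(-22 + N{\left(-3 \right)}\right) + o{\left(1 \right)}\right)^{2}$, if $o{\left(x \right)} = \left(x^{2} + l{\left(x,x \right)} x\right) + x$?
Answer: $\frac{3364}{9} \approx 373.78$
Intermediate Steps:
$o{\left(x \right)} = x + 2 x^{2}$ ($o{\left(x \right)} = \left(x^{2} + x x\right) + x = \left(x^{2} + x^{2}\right) + x = 2 x^{2} + x = x + 2 x^{2}$)
$N{\left(O \right)} = \frac{1}{O}$ ($N{\left(O \right)} = 1 \frac{1}{O} = \frac{1}{O}$)
$\left(\left(-22 + N{\left(-3 \right)}\right) + o{\left(1 \right)}\right)^{2} = \left(\left(-22 + \frac{1}{-3}\right) + 1 \left(1 + 2 \cdot 1\right)\right)^{2} = \left(\left(-22 - \frac{1}{3}\right) + 1 \left(1 + 2\right)\right)^{2} = \left(- \frac{67}{3} + 1 \cdot 3\right)^{2} = \left(- \frac{67}{3} + 3\right)^{2} = \left(- \frac{58}{3}\right)^{2} = \frac{3364}{9}$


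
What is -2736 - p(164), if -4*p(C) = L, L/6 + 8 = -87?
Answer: -5757/2 ≈ -2878.5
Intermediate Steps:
L = -570 (L = -48 + 6*(-87) = -48 - 522 = -570)
p(C) = 285/2 (p(C) = -1/4*(-570) = 285/2)
-2736 - p(164) = -2736 - 1*285/2 = -2736 - 285/2 = -5757/2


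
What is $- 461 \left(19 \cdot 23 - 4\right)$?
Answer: $-199613$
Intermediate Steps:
$- 461 \left(19 \cdot 23 - 4\right) = - 461 \left(437 - 4\right) = \left(-461\right) 433 = -199613$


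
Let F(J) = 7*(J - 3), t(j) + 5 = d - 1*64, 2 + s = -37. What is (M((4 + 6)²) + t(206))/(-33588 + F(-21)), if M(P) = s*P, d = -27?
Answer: 333/2813 ≈ 0.11838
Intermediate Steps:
s = -39 (s = -2 - 37 = -39)
t(j) = -96 (t(j) = -5 + (-27 - 1*64) = -5 + (-27 - 64) = -5 - 91 = -96)
F(J) = -21 + 7*J (F(J) = 7*(-3 + J) = -21 + 7*J)
M(P) = -39*P
(M((4 + 6)²) + t(206))/(-33588 + F(-21)) = (-39*(4 + 6)² - 96)/(-33588 + (-21 + 7*(-21))) = (-39*10² - 96)/(-33588 + (-21 - 147)) = (-39*100 - 96)/(-33588 - 168) = (-3900 - 96)/(-33756) = -3996*(-1/33756) = 333/2813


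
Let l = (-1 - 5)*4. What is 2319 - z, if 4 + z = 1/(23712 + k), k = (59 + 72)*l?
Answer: 47779463/20568 ≈ 2323.0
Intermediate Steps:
l = -24 (l = -6*4 = -24)
k = -3144 (k = (59 + 72)*(-24) = 131*(-24) = -3144)
z = -82271/20568 (z = -4 + 1/(23712 - 3144) = -4 + 1/20568 = -82271/20568 ≈ -4.0000)
2319 - z = 2319 - 1*(-82271/20568) = 2319 + 82271/20568 = 47779463/20568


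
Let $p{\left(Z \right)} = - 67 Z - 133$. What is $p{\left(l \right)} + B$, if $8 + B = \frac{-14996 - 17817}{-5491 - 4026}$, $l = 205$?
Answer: $- \frac{132025079}{9517} \approx -13873.0$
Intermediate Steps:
$p{\left(Z \right)} = -133 - 67 Z$
$B = - \frac{43323}{9517}$ ($B = -8 + \frac{-14996 - 17817}{-5491 - 4026} = -8 - \frac{32813}{-9517} = -8 - - \frac{32813}{9517} = -8 + \frac{32813}{9517} = - \frac{43323}{9517} \approx -4.5522$)
$p{\left(l \right)} + B = \left(-133 - 13735\right) - \frac{43323}{9517} = -13868 - \frac{43323}{9517} = - \frac{132025079}{9517}$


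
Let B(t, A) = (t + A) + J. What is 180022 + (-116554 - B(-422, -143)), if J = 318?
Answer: 63715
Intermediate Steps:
B(t, A) = 318 + A + t (B(t, A) = (t + A) + 318 = (A + t) + 318 = 318 + A + t)
180022 + (-116554 - B(-422, -143)) = 180022 + (-116554 - (318 - 143 - 422)) = 180022 + (-116554 - 1*(-247)) = 180022 + (-116554 + 247) = 180022 - 116307 = 63715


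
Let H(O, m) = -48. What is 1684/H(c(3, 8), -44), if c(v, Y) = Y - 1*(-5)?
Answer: -421/12 ≈ -35.083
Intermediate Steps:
c(v, Y) = 5 + Y (c(v, Y) = Y + 5 = 5 + Y)
1684/H(c(3, 8), -44) = 1684/(-48) = 1684*(-1/48) = -421/12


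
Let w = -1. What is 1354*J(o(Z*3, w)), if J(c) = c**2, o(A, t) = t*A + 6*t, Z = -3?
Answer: 12186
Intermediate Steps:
o(A, t) = 6*t + A*t (o(A, t) = A*t + 6*t = 6*t + A*t)
1354*J(o(Z*3, w)) = 1354*(-(6 - 3*3))**2 = 1354*(-(6 - 9))**2 = 1354*(-1*(-3))**2 = 1354*3**2 = 1354*9 = 12186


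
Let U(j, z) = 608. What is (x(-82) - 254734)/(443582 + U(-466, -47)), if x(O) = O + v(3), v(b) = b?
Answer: -254813/444190 ≈ -0.57366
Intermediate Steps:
x(O) = 3 + O (x(O) = O + 3 = 3 + O)
(x(-82) - 254734)/(443582 + U(-466, -47)) = ((3 - 82) - 254734)/(443582 + 608) = (-79 - 254734)/444190 = -254813*1/444190 = -254813/444190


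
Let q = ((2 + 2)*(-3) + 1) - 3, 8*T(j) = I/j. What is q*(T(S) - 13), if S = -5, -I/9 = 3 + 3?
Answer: 1631/10 ≈ 163.10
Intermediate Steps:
I = -54 (I = -9*(3 + 3) = -9*6 = -54)
T(j) = -27/(4*j) (T(j) = (-54/j)/8 = -27/(4*j))
q = -14 (q = (4*(-3) + 1) - 3 = (-12 + 1) - 3 = -11 - 3 = -14)
q*(T(S) - 13) = -14*(-27/4/(-5) - 13) = -14*(-27/4*(-⅕) - 13) = -14*(27/20 - 13) = -14*(-233/20) = 1631/10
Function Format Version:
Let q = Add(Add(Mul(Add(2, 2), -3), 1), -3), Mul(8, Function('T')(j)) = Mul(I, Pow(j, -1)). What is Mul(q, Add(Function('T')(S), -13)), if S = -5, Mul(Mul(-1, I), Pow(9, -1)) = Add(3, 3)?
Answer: Rational(1631, 10) ≈ 163.10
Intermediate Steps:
I = -54 (I = Mul(-9, Add(3, 3)) = Mul(-9, 6) = -54)
Function('T')(j) = Mul(Rational(-27, 4), Pow(j, -1)) (Function('T')(j) = Mul(Rational(1, 8), Mul(-54, Pow(j, -1))) = Mul(Rational(-27, 4), Pow(j, -1)))
q = -14 (q = Add(Add(Mul(4, -3), 1), -3) = Add(Add(-12, 1), -3) = Add(-11, -3) = -14)
Mul(q, Add(Function('T')(S), -13)) = Mul(-14, Add(Mul(Rational(-27, 4), Pow(-5, -1)), -13)) = Mul(-14, Add(Mul(Rational(-27, 4), Rational(-1, 5)), -13)) = Mul(-14, Add(Rational(27, 20), -13)) = Mul(-14, Rational(-233, 20)) = Rational(1631, 10)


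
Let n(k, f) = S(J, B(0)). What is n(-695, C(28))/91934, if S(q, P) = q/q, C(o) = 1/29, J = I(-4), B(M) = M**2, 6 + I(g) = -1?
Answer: 1/91934 ≈ 1.0877e-5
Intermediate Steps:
I(g) = -7 (I(g) = -6 - 1 = -7)
J = -7
C(o) = 1/29
S(q, P) = 1
n(k, f) = 1
n(-695, C(28))/91934 = 1/91934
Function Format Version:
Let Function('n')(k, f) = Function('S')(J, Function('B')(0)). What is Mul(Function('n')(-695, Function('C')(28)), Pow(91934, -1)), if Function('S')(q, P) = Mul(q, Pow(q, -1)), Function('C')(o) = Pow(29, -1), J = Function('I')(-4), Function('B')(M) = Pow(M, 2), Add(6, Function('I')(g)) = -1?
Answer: Rational(1, 91934) ≈ 1.0877e-5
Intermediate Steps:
Function('I')(g) = -7 (Function('I')(g) = Add(-6, -1) = -7)
J = -7
Function('C')(o) = Rational(1, 29)
Function('S')(q, P) = 1
Function('n')(k, f) = 1
Mul(Function('n')(-695, Function('C')(28)), Pow(91934, -1)) = Mul(1, Pow(91934, -1)) = Mul(1, Rational(1, 91934)) = Rational(1, 91934)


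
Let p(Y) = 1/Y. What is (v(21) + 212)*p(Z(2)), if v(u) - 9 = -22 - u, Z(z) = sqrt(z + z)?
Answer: 89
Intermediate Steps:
Z(z) = sqrt(2)*sqrt(z) (Z(z) = sqrt(2*z) = sqrt(2)*sqrt(z))
v(u) = -13 - u (v(u) = 9 + (-22 - u) = -13 - u)
(v(21) + 212)*p(Z(2)) = ((-13 - 1*21) + 212)/((sqrt(2)*sqrt(2))) = ((-13 - 21) + 212)/2 = (-34 + 212)*(1/2) = 178*(1/2) = 89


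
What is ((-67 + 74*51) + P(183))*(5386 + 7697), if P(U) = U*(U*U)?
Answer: 80227494102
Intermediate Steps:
P(U) = U**3 (P(U) = U*U**2 = U**3)
((-67 + 74*51) + P(183))*(5386 + 7697) = ((-67 + 74*51) + 183**3)*(5386 + 7697) = ((-67 + 3774) + 6128487)*13083 = (3707 + 6128487)*13083 = 6132194*13083 = 80227494102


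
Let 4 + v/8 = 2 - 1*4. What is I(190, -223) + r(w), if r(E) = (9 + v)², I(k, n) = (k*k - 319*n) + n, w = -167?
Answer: 108535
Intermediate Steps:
v = -48 (v = -32 + 8*(2 - 1*4) = -32 + 8*(2 - 4) = -32 + 8*(-2) = -32 - 16 = -48)
I(k, n) = k² - 318*n (I(k, n) = (k² - 319*n) + n = k² - 318*n)
r(E) = 1521 (r(E) = (9 - 48)² = (-39)² = 1521)
I(190, -223) + r(w) = (190² - 318*(-223)) + 1521 = (36100 + 70914) + 1521 = 107014 + 1521 = 108535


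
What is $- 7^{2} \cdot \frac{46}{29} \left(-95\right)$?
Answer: $\frac{214130}{29} \approx 7383.8$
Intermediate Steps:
$- 7^{2} \cdot \frac{46}{29} \left(-95\right) = - 49 \cdot 46 \cdot \frac{1}{29} \left(-95\right) = - 49 \cdot \frac{46}{29} \left(-95\right) = - \frac{2254 \left(-95\right)}{29} = \left(-1\right) \left(- \frac{214130}{29}\right) = \frac{214130}{29}$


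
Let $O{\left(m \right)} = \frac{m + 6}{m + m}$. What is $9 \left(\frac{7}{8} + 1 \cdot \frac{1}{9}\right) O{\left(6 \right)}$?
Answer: $\frac{71}{8} \approx 8.875$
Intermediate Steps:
$O{\left(m \right)} = \frac{6 + m}{2 m}$
$9 \left(\frac{7}{8} + 1 \cdot \frac{1}{9}\right) O{\left(6 \right)} = 9 \left(\frac{7}{8} + 1 \cdot \frac{1}{9}\right) \frac{6 + 6}{2 \cdot 6} = 9 \left(7 \cdot \frac{1}{8} + 1 \cdot \frac{1}{9}\right) \frac{1}{2} \cdot \frac{1}{6} \cdot 12 = 9 \left(\frac{7}{8} + \frac{1}{9}\right) 1 = 9 \cdot \frac{71}{72} \cdot 1 = \frac{71}{8} \cdot 1 = \frac{71}{8}$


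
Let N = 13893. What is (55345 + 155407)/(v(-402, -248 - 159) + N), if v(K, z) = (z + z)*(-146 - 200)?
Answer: 210752/295537 ≈ 0.71312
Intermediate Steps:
v(K, z) = -692*z (v(K, z) = (2*z)*(-346) = -692*z)
(55345 + 155407)/(v(-402, -248 - 159) + N) = (55345 + 155407)/(-692*(-248 - 159) + 13893) = 210752/(-692*(-407) + 13893) = 210752/(281644 + 13893) = 210752/295537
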